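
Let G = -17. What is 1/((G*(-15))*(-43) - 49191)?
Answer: -1/60156 ≈ -1.6623e-5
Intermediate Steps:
1/((G*(-15))*(-43) - 49191) = 1/(-17*(-15)*(-43) - 49191) = 1/(255*(-43) - 49191) = 1/(-10965 - 49191) = 1/(-60156) = -1/60156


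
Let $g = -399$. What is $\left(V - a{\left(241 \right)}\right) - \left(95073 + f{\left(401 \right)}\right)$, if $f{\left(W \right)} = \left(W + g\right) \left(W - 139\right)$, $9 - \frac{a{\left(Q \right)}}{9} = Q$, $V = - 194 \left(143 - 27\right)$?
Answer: $-116013$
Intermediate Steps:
$V = -22504$ ($V = \left(-194\right) 116 = -22504$)
$a{\left(Q \right)} = 81 - 9 Q$
$f{\left(W \right)} = \left(-399 + W\right) \left(-139 + W\right)$ ($f{\left(W \right)} = \left(W - 399\right) \left(W - 139\right) = \left(-399 + W\right) \left(-139 + W\right)$)
$\left(V - a{\left(241 \right)}\right) - \left(95073 + f{\left(401 \right)}\right) = \left(-22504 - \left(81 - 2169\right)\right) - \left(95073 + \left(55461 + 401^{2} - 215738\right)\right) = \left(-22504 - \left(81 - 2169\right)\right) - \left(95073 + \left(55461 + 160801 - 215738\right)\right) = \left(-22504 - -2088\right) - \left(95073 + 524\right) = \left(-22504 + 2088\right) - 95597 = -20416 - 95597 = -116013$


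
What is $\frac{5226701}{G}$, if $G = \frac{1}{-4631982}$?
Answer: $-24209984951382$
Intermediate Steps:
$G = - \frac{1}{4631982} \approx -2.1589 \cdot 10^{-7}$
$\frac{5226701}{G} = \frac{5226701}{- \frac{1}{4631982}} = 5226701 \left(-4631982\right) = -24209984951382$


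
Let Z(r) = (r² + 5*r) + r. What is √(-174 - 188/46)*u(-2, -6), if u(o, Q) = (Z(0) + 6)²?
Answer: 2304*I*√23/23 ≈ 480.42*I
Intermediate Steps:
Z(r) = r² + 6*r
u(o, Q) = 36 (u(o, Q) = (0*(6 + 0) + 6)² = (0*6 + 6)² = (0 + 6)² = 6² = 36)
√(-174 - 188/46)*u(-2, -6) = √(-174 - 188/46)*36 = √(-174 - 188*1/46)*36 = √(-174 - 94/23)*36 = √(-4096/23)*36 = (64*I*√23/23)*36 = 2304*I*√23/23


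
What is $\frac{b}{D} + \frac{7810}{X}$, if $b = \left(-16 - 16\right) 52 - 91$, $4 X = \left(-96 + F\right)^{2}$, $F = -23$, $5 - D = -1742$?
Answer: $\frac{29723725}{24739267} \approx 1.2015$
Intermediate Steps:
$D = 1747$ ($D = 5 - -1742 = 5 + 1742 = 1747$)
$X = \frac{14161}{4}$ ($X = \frac{\left(-96 - 23\right)^{2}}{4} = \frac{\left(-119\right)^{2}}{4} = \frac{1}{4} \cdot 14161 = \frac{14161}{4} \approx 3540.3$)
$b = -1755$ ($b = \left(-32\right) 52 - 91 = -1664 - 91 = -1755$)
$\frac{b}{D} + \frac{7810}{X} = - \frac{1755}{1747} + \frac{7810}{\frac{14161}{4}} = \left(-1755\right) \frac{1}{1747} + 7810 \cdot \frac{4}{14161} = - \frac{1755}{1747} + \frac{31240}{14161} = \frac{29723725}{24739267}$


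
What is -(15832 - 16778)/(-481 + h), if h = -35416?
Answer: -946/35897 ≈ -0.026353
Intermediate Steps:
-(15832 - 16778)/(-481 + h) = -(15832 - 16778)/(-481 - 35416) = -(-946)/(-35897) = -(-946)*(-1)/35897 = -1*946/35897 = -946/35897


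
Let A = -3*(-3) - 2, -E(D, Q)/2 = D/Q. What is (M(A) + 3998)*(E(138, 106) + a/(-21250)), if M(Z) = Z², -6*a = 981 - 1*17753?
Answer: -6233700671/563125 ≈ -11070.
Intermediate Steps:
E(D, Q) = -2*D/Q
a = 8386/3 (a = -(981 - 1*17753)/6 = -(981 - 17753)/6 = -⅙*(-16772) = 8386/3 ≈ 2795.3)
A = 7 (A = 9 - 2 = 7)
(M(A) + 3998)*(E(138, 106) + a/(-21250)) = (7² + 3998)*(-2*138/106 + (8386/3)/(-21250)) = (49 + 3998)*(-2*138*1/106 + (8386/3)*(-1/21250)) = 4047*(-138/53 - 4193/31875) = 4047*(-4620979/1689375) = -6233700671/563125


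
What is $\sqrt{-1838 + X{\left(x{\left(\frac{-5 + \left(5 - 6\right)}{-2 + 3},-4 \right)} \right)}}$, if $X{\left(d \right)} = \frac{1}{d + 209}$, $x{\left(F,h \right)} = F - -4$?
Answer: $\frac{i \sqrt{8750695}}{69} \approx 42.872 i$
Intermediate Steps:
$x{\left(F,h \right)} = 4 + F$ ($x{\left(F,h \right)} = F + 4 = 4 + F$)
$X{\left(d \right)} = \frac{1}{209 + d}$
$\sqrt{-1838 + X{\left(x{\left(\frac{-5 + \left(5 - 6\right)}{-2 + 3},-4 \right)} \right)}} = \sqrt{-1838 + \frac{1}{209 + \left(4 + \frac{-5 + \left(5 - 6\right)}{-2 + 3}\right)}} = \sqrt{-1838 + \frac{1}{209 + \left(4 + \frac{-5 + \left(5 - 6\right)}{1}\right)}} = \sqrt{-1838 + \frac{1}{209 + \left(4 + \left(-5 - 1\right) 1\right)}} = \sqrt{-1838 + \frac{1}{209 + \left(4 - 6\right)}} = \sqrt{-1838 + \frac{1}{209 - 2}} = \sqrt{-1838 + \frac{1}{207}} = \sqrt{- \frac{380465}{207}} = \frac{i \sqrt{8750695}}{69}$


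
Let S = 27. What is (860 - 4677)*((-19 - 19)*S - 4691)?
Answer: 21821789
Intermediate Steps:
(860 - 4677)*((-19 - 19)*S - 4691) = (860 - 4677)*((-19 - 19)*27 - 4691) = -3817*(-38*27 - 4691) = -3817*(-1026 - 4691) = -3817*(-5717) = 21821789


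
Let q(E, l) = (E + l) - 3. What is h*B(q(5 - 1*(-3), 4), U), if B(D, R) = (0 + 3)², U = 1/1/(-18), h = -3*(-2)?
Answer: 54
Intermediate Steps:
q(E, l) = -3 + E + l
h = 6
U = -18 (U = 1/(-1/18) = 1*(-18) = -18)
B(D, R) = 9 (B(D, R) = 3² = 9)
h*B(q(5 - 1*(-3), 4), U) = 6*9 = 54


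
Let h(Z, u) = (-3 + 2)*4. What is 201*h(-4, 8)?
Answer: -804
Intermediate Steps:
h(Z, u) = -4 (h(Z, u) = -1*4 = -4)
201*h(-4, 8) = 201*(-4) = -804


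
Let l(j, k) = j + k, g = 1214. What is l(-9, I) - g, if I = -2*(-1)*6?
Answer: -1211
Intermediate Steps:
I = 12 (I = 2*6 = 12)
l(-9, I) - g = (-9 + 12) - 1*1214 = 3 - 1214 = -1211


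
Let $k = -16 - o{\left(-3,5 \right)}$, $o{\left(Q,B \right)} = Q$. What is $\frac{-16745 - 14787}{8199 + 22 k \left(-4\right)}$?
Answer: $- \frac{31532}{9343} \approx -3.3749$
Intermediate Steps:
$k = -13$ ($k = -16 - -3 = -16 + 3 = -13$)
$\frac{-16745 - 14787}{8199 + 22 k \left(-4\right)} = \frac{-16745 - 14787}{8199 + 22 \left(-13\right) \left(-4\right)} = - \frac{31532}{8199 - -1144} = - \frac{31532}{8199 + 1144} = - \frac{31532}{9343}$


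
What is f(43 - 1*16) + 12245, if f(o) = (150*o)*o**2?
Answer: 2964695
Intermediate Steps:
f(o) = 150*o**3
f(43 - 1*16) + 12245 = 150*(43 - 1*16)**3 + 12245 = 150*(43 - 16)**3 + 12245 = 150*27**3 + 12245 = 150*19683 + 12245 = 2952450 + 12245 = 2964695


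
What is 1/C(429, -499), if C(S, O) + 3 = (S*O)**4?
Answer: 1/2100058299148213227678 ≈ 4.7618e-22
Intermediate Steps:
C(S, O) = -3 + O**4*S**4 (C(S, O) = -3 + (S*O)**4 = -3 + (O*S)**4 = -3 + O**4*S**4)
1/C(429, -499) = 1/(-3 + (-499)**4*429**4) = 1/(-3 + 62001498001*33871089681) = 1/(-3 + 2100058299148213227681) = 1/2100058299148213227678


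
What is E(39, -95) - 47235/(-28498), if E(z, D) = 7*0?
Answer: 47235/28498 ≈ 1.6575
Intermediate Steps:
E(z, D) = 0
E(39, -95) - 47235/(-28498) = 0 - 47235/(-28498) = 0 - 47235*(-1/28498) = 0 + 47235/28498 = 47235/28498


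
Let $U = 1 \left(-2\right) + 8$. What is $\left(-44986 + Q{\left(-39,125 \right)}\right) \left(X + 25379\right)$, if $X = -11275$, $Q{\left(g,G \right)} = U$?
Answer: $-634397920$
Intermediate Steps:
$U = 6$ ($U = -2 + 8 = 6$)
$Q{\left(g,G \right)} = 6$
$\left(-44986 + Q{\left(-39,125 \right)}\right) \left(X + 25379\right) = \left(-44986 + 6\right) \left(-11275 + 25379\right) = \left(-44980\right) 14104 = -634397920$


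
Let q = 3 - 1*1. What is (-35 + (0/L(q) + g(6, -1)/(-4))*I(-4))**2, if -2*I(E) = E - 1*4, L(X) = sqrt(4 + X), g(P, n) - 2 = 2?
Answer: 1521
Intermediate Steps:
g(P, n) = 4 (g(P, n) = 2 + 2 = 4)
q = 2 (q = 3 - 1 = 2)
I(E) = 2 - E/2 (I(E) = -(E - 1*4)/2 = -(E - 4)/2 = -(-4 + E)/2 = 2 - E/2)
(-35 + (0/L(q) + g(6, -1)/(-4))*I(-4))**2 = (-35 + (0/(sqrt(4 + 2)) + 4/(-4))*(2 - 1/2*(-4)))**2 = (-35 + (0/(sqrt(6)) + 4*(-1/4))*(2 + 2))**2 = (-35 + (0*(sqrt(6)/6) - 1)*4)**2 = (-35 + (0 - 1)*4)**2 = (-35 - 1*4)**2 = (-35 - 4)**2 = (-39)**2 = 1521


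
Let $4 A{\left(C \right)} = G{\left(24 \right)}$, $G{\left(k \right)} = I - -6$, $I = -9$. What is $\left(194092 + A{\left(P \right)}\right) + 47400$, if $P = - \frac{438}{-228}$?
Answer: $\frac{965965}{4} \approx 2.4149 \cdot 10^{5}$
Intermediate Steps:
$P = \frac{73}{38}$ ($P = \left(-438\right) \left(- \frac{1}{228}\right) = \frac{73}{38} \approx 1.9211$)
$G{\left(k \right)} = -3$ ($G{\left(k \right)} = -9 - -6 = -9 + 6 = -3$)
$A{\left(C \right)} = - \frac{3}{4}$ ($A{\left(C \right)} = \frac{1}{4} \left(-3\right) = - \frac{3}{4}$)
$\left(194092 + A{\left(P \right)}\right) + 47400 = \left(194092 - \frac{3}{4}\right) + 47400 = \frac{776365}{4} + 47400 = \frac{965965}{4}$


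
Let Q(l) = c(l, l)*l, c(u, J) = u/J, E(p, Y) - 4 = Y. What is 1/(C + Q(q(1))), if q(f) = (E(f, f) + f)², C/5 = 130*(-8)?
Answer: -1/5164 ≈ -0.00019365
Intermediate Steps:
E(p, Y) = 4 + Y
C = -5200 (C = 5*(130*(-8)) = 5*(-1040) = -5200)
q(f) = (4 + 2*f)² (q(f) = ((4 + f) + f)² = (4 + 2*f)²)
Q(l) = l (Q(l) = (l/l)*l = 1*l = l)
1/(C + Q(q(1))) = 1/(-5200 + 4*(2 + 1)²) = 1/(-5200 + 4*3²) = 1/(-5200 + 4*9) = 1/(-5200 + 36) = 1/(-5164) = -1/5164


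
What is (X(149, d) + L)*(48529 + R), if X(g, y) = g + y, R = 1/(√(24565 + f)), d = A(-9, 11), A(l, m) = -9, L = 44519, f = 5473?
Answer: 2167256611 + 44659*√30038/30038 ≈ 2.1673e+9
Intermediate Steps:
d = -9
R = √30038/30038 (R = 1/(√(24565 + 5473)) = 1/(√30038) = √30038/30038 ≈ 0.0057698)
(X(149, d) + L)*(48529 + R) = ((149 - 9) + 44519)*(48529 + √30038/30038) = (140 + 44519)*(48529 + √30038/30038) = 44659*(48529 + √30038/30038) = 2167256611 + 44659*√30038/30038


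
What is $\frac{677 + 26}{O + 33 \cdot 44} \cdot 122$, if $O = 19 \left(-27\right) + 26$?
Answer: $\frac{85766}{965} \approx 88.877$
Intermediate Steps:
$O = -487$ ($O = -513 + 26 = -487$)
$\frac{677 + 26}{O + 33 \cdot 44} \cdot 122 = \frac{677 + 26}{-487 + 33 \cdot 44} \cdot 122 = \frac{703}{-487 + 1452} \cdot 122 = \frac{703}{965} \cdot 122 = \frac{85766}{965}$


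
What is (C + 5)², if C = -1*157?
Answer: 23104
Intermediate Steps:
C = -157
(C + 5)² = (-157 + 5)² = (-152)² = 23104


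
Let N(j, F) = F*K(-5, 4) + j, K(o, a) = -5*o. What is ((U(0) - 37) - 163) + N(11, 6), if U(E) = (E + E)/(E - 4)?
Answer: -39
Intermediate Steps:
U(E) = 2*E/(-4 + E) (U(E) = (2*E)/(-4 + E) = 2*E/(-4 + E))
N(j, F) = j + 25*F (N(j, F) = F*(-5*(-5)) + j = F*25 + j = 25*F + j = j + 25*F)
((U(0) - 37) - 163) + N(11, 6) = ((2*0/(-4 + 0) - 37) - 163) + (11 + 25*6) = ((2*0/(-4) - 37) - 163) + (11 + 150) = ((2*0*(-1/4) - 37) - 163) + 161 = ((0 - 37) - 163) + 161 = (-37 - 163) + 161 = -200 + 161 = -39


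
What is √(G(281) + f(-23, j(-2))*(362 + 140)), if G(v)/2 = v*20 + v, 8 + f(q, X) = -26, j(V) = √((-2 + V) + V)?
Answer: I*√5266 ≈ 72.567*I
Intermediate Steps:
j(V) = √(-2 + 2*V)
f(q, X) = -34 (f(q, X) = -8 - 26 = -34)
G(v) = 42*v (G(v) = 2*(v*20 + v) = 2*(20*v + v) = 2*(21*v) = 42*v)
√(G(281) + f(-23, j(-2))*(362 + 140)) = √(42*281 - 34*(362 + 140)) = √(11802 - 34*502) = √(11802 - 17068) = √(-5266) = I*√5266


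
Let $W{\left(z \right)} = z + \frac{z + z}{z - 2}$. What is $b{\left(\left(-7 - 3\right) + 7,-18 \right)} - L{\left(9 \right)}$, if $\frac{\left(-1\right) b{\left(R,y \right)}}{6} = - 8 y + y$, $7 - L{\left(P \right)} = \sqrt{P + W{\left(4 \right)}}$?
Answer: $-763 + \sqrt{17} \approx -758.88$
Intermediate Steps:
$W{\left(z \right)} = z + \frac{2 z}{-2 + z}$
$L{\left(P \right)} = 7 - \sqrt{8 + P}$ ($L{\left(P \right)} = 7 - \sqrt{P + \frac{4^{2}}{-2 + 4}} = 7 - \sqrt{P + \frac{16}{2}} = 7 - \sqrt{P + 16 \cdot \frac{1}{2}} = 7 - \sqrt{P + 8} = 7 - \sqrt{8 + P}$)
$b{\left(R,y \right)} = 42 y$ ($b{\left(R,y \right)} = - 6 \left(- 8 y + y\right) = - 6 \left(- 7 y\right) = 42 y$)
$b{\left(\left(-7 - 3\right) + 7,-18 \right)} - L{\left(9 \right)} = 42 \left(-18\right) - \left(7 - \sqrt{8 + 9}\right) = -756 - \left(7 - \sqrt{17}\right) = -763 + \sqrt{17}$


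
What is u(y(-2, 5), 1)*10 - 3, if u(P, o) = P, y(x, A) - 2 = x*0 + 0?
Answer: 17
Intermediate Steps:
y(x, A) = 2 (y(x, A) = 2 + (x*0 + 0) = 2 + (0 + 0) = 2 + 0 = 2)
u(y(-2, 5), 1)*10 - 3 = 2*10 - 3 = 20 - 3 = 17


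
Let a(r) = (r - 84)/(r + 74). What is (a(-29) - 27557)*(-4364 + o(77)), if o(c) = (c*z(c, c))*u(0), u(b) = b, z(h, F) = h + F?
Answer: 5412136792/45 ≈ 1.2027e+8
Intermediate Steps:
z(h, F) = F + h
o(c) = 0 (o(c) = (c*(c + c))*0 = (c*(2*c))*0 = (2*c**2)*0 = 0)
a(r) = (-84 + r)/(74 + r)
(a(-29) - 27557)*(-4364 + o(77)) = ((-84 - 29)/(74 - 29) - 27557)*(-4364 + 0) = (-113/45 - 27557)*(-4364) = -1240178/45*(-4364) = 5412136792/45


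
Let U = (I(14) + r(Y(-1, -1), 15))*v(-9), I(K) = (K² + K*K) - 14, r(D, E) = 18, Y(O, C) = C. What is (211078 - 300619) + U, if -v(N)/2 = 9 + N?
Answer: -89541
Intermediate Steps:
v(N) = -18 - 2*N (v(N) = -2*(9 + N) = -18 - 2*N)
I(K) = -14 + 2*K² (I(K) = (K² + K²) - 14 = 2*K² - 14 = -14 + 2*K²)
U = 0 (U = ((-14 + 2*14²) + 18)*(-18 - 2*(-9)) = ((-14 + 2*196) + 18)*(-18 + 18) = ((-14 + 392) + 18)*0 = (378 + 18)*0 = 396*0 = 0)
(211078 - 300619) + U = (211078 - 300619) + 0 = -89541 + 0 = -89541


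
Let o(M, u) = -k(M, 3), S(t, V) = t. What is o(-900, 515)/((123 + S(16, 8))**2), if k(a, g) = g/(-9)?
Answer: 1/57963 ≈ 1.7252e-5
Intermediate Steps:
k(a, g) = -g/9 (k(a, g) = g*(-1/9) = -g/9)
o(M, u) = 1/3 (o(M, u) = -(-1)*3/9 = -1*(-1/3) = 1/3)
o(-900, 515)/((123 + S(16, 8))**2) = 1/(3*((123 + 16)**2)) = 1/(3*(139**2)) = (1/3)/19321 = (1/3)*(1/19321) = 1/57963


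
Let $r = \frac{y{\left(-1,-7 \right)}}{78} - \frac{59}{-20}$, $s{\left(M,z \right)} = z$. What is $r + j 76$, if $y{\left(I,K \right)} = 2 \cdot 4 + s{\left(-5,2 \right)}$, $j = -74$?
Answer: $- \frac{4384319}{780} \approx -5620.9$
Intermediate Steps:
$y{\left(I,K \right)} = 10$ ($y{\left(I,K \right)} = 2 \cdot 4 + 2 = 8 + 2 = 10$)
$r = \frac{2401}{780}$ ($r = \frac{10}{78} - \frac{59}{-20} = 10 \cdot \frac{1}{78} - - \frac{59}{20} = \frac{5}{39} + \frac{59}{20} = \frac{2401}{780} \approx 3.0782$)
$r + j 76 = \frac{2401}{780} - 5624 = - \frac{4384319}{780}$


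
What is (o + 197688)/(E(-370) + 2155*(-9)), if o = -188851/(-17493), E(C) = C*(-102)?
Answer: 691669007/64181817 ≈ 10.777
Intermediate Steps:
E(C) = -102*C
o = 188851/17493 (o = -188851*(-1/17493) = 188851/17493 ≈ 10.796)
(o + 197688)/(E(-370) + 2155*(-9)) = (188851/17493 + 197688)/(-102*(-370) + 2155*(-9)) = 3458345035/(17493*(37740 - 19395)) = (3458345035/17493)/18345 = (3458345035/17493)*(1/18345) = 691669007/64181817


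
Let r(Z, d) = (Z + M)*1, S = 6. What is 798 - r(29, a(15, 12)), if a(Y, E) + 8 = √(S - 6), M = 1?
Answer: 768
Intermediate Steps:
a(Y, E) = -8 (a(Y, E) = -8 + √(6 - 6) = -8 + √0 = -8 + 0 = -8)
r(Z, d) = 1 + Z (r(Z, d) = (Z + 1)*1 = (1 + Z)*1 = 1 + Z)
798 - r(29, a(15, 12)) = 798 - (1 + 29) = 798 - 1*30 = 798 - 30 = 768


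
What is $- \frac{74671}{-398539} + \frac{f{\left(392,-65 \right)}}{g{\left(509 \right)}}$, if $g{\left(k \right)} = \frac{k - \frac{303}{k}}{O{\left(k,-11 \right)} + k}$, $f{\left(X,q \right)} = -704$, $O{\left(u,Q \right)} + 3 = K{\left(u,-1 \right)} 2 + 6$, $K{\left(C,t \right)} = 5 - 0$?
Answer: $- \frac{37263975752125}{51566562671} \approx -722.64$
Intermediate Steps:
$K{\left(C,t \right)} = 5$ ($K{\left(C,t \right)} = 5 + 0 = 5$)
$O{\left(u,Q \right)} = 13$ ($O{\left(u,Q \right)} = -3 + \left(5 \cdot 2 + 6\right) = -3 + \left(10 + 6\right) = -3 + 16 = 13$)
$g{\left(k \right)} = \frac{k - \frac{303}{k}}{13 + k}$
$- \frac{74671}{-398539} + \frac{f{\left(392,-65 \right)}}{g{\left(509 \right)}} = - \frac{74671}{-398539} - \frac{704}{\frac{1}{509} \frac{1}{13 + 509} \left(-303 + 509^{2}\right)} = \left(-74671\right) \left(- \frac{1}{398539}\right) - \frac{704}{\frac{1}{509} \cdot \frac{1}{522} \left(-303 + 259081\right)} = \frac{74671}{398539} - \frac{704}{\frac{1}{509} \cdot \frac{1}{522} \cdot 258778} = \frac{74671}{398539} - \frac{704}{\frac{129389}{132849}} = \frac{74671}{398539} - \frac{93525696}{129389} = - \frac{37263975752125}{51566562671}$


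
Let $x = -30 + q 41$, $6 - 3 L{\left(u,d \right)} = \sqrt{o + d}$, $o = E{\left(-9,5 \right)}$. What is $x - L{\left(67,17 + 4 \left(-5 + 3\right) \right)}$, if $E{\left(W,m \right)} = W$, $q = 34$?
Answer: $1362$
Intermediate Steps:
$o = -9$
$L{\left(u,d \right)} = 2 - \frac{\sqrt{-9 + d}}{3}$
$x = 1364$ ($x = -30 + 34 \cdot 41 = -30 + 1394 = 1364$)
$x - L{\left(67,17 + 4 \left(-5 + 3\right) \right)} = 1364 - \left(2 - \frac{\sqrt{-9 + \left(17 + 4 \left(-5 + 3\right)\right)}}{3}\right) = 1364 - \left(2 - \frac{\sqrt{-9 + \left(17 + 4 \left(-2\right)\right)}}{3}\right) = 1364 - \left(2 - \frac{\sqrt{-9 + \left(17 - 8\right)}}{3}\right) = 1364 - \left(2 - \frac{\sqrt{-9 + 9}}{3}\right) = 1364 - \left(2 - \frac{\sqrt{0}}{3}\right) = 1364 - \left(2 - 0\right) = 1364 - \left(2 + 0\right) = 1364 - 2 = 1362$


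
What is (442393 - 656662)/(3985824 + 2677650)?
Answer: -71423/2221158 ≈ -0.032156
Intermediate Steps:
(442393 - 656662)/(3985824 + 2677650) = -214269/6663474 = -214269*1/6663474 = -71423/2221158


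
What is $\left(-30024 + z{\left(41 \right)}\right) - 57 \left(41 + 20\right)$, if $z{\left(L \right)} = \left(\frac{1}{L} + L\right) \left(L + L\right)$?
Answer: $-30137$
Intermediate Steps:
$z{\left(L \right)} = 2 L \left(L + \frac{1}{L}\right)$ ($z{\left(L \right)} = \left(L + \frac{1}{L}\right) 2 L = 2 L \left(L + \frac{1}{L}\right)$)
$\left(-30024 + z{\left(41 \right)}\right) - 57 \left(41 + 20\right) = \left(-30024 + \left(2 + 2 \cdot 41^{2}\right)\right) - 57 \left(41 + 20\right) = \left(-30024 + \left(2 + 2 \cdot 1681\right)\right) - 3477 = \left(-30024 + \left(2 + 3362\right)\right) - 3477 = \left(-30024 + 3364\right) - 3477 = -26660 - 3477 = -30137$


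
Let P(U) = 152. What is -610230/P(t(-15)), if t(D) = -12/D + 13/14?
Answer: -305115/76 ≈ -4014.7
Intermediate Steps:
t(D) = 13/14 - 12/D (t(D) = -12/D + 13*(1/14) = -12/D + 13/14 = 13/14 - 12/D)
-610230/P(t(-15)) = -610230/152 = -610230*1/152 = -305115/76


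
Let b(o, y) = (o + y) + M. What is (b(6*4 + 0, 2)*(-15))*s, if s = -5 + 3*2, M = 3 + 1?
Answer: -450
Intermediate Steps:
M = 4
b(o, y) = 4 + o + y (b(o, y) = (o + y) + 4 = 4 + o + y)
s = 1 (s = -5 + 6 = 1)
(b(6*4 + 0, 2)*(-15))*s = ((4 + (6*4 + 0) + 2)*(-15))*1 = ((4 + (24 + 0) + 2)*(-15))*1 = ((4 + 24 + 2)*(-15))*1 = (30*(-15))*1 = -450*1 = -450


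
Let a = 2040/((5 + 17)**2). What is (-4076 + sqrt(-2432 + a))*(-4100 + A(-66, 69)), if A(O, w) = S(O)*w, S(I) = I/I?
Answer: 16430356 - 4031*I*sqrt(293762)/11 ≈ 1.643e+7 - 1.9862e+5*I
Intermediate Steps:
S(I) = 1
a = 510/121 (a = 2040/(22**2) = 2040/484 = 2040*(1/484) = 510/121 ≈ 4.2149)
A(O, w) = w (A(O, w) = 1*w = w)
(-4076 + sqrt(-2432 + a))*(-4100 + A(-66, 69)) = (-4076 + sqrt(-2432 + 510/121))*(-4100 + 69) = (-4076 + sqrt(-293762/121))*(-4031) = (-4076 + I*sqrt(293762)/11)*(-4031) = 16430356 - 4031*I*sqrt(293762)/11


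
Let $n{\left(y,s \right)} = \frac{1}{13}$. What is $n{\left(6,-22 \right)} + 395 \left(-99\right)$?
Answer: $- \frac{508364}{13} \approx -39105.0$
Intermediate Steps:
$n{\left(y,s \right)} = \frac{1}{13}$
$n{\left(6,-22 \right)} + 395 \left(-99\right) = \frac{1}{13} + 395 \left(-99\right) = \frac{1}{13} - 39105 = - \frac{508364}{13}$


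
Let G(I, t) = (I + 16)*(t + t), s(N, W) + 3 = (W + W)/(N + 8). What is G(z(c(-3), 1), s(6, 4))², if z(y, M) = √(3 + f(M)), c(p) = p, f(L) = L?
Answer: 374544/49 ≈ 7643.8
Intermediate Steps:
s(N, W) = -3 + 2*W/(8 + N) (s(N, W) = -3 + (W + W)/(N + 8) = -3 + (2*W)/(8 + N) = -3 + 2*W/(8 + N))
z(y, M) = √(3 + M)
G(I, t) = 2*t*(16 + I) (G(I, t) = (16 + I)*(2*t) = 2*t*(16 + I))
G(z(c(-3), 1), s(6, 4))² = (2*((-24 - 3*6 + 2*4)/(8 + 6))*(16 + √(3 + 1)))² = (2*((-24 - 18 + 8)/14)*(16 + √4))² = (2*((1/14)*(-34))*(16 + 2))² = (2*(-17/7)*18)² = (-612/7)² = 374544/49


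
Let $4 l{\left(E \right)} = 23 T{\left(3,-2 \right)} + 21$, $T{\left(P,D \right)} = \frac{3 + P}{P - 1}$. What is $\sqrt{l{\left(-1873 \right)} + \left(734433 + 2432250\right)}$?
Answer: $\frac{\sqrt{12666822}}{2} \approx 1779.5$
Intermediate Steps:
$T{\left(P,D \right)} = \frac{3 + P}{-1 + P}$
$l{\left(E \right)} = \frac{45}{2}$ ($l{\left(E \right)} = \frac{23 \frac{3 + 3}{-1 + 3} + 21}{4} = \frac{23 \cdot \frac{1}{2} \cdot 6 + 21}{4} = \frac{23 \cdot 3 + 21}{4} = \frac{69 + 21}{4} = \frac{1}{4} \cdot 90 = \frac{45}{2}$)
$\sqrt{l{\left(-1873 \right)} + \left(734433 + 2432250\right)} = \sqrt{\frac{45}{2} + \left(734433 + 2432250\right)} = \sqrt{\frac{45}{2} + 3166683} = \sqrt{\frac{6333411}{2}} = \frac{\sqrt{12666822}}{2}$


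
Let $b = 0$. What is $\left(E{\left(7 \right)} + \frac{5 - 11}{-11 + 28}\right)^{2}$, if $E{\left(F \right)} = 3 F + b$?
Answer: $\frac{123201}{289} \approx 426.3$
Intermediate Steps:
$E{\left(F \right)} = 3 F$ ($E{\left(F \right)} = 3 F + 0 = 3 F$)
$\left(E{\left(7 \right)} + \frac{5 - 11}{-11 + 28}\right)^{2} = \left(3 \cdot 7 + \frac{5 - 11}{-11 + 28}\right)^{2} = \left(21 - \frac{6}{17}\right)^{2} = \left(\frac{351}{17}\right)^{2} = \frac{123201}{289}$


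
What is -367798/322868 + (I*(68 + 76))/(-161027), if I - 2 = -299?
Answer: -22708494961/25995232718 ≈ -0.87356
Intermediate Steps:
I = -297 (I = 2 - 299 = -297)
-367798/322868 + (I*(68 + 76))/(-161027) = -367798/322868 - 297*(68 + 76)/(-161027) = -367798*1/322868 - 297*144*(-1/161027) = -183899/161434 - 42768*(-1/161027) = -183899/161434 + 42768/161027 = -22708494961/25995232718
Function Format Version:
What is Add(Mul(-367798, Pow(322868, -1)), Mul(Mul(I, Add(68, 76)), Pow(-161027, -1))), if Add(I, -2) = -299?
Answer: Rational(-22708494961, 25995232718) ≈ -0.87356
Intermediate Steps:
I = -297 (I = Add(2, -299) = -297)
Add(Mul(-367798, Pow(322868, -1)), Mul(Mul(I, Add(68, 76)), Pow(-161027, -1))) = Add(Mul(-367798, Pow(322868, -1)), Mul(Mul(-297, Add(68, 76)), Pow(-161027, -1))) = Add(Mul(-367798, Rational(1, 322868)), Mul(Mul(-297, 144), Rational(-1, 161027))) = Add(Rational(-183899, 161434), Mul(-42768, Rational(-1, 161027))) = Add(Rational(-183899, 161434), Rational(42768, 161027)) = Rational(-22708494961, 25995232718)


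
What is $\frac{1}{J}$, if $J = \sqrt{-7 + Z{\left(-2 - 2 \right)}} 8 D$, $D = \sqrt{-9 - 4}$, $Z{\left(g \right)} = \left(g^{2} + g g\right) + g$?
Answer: $- \frac{i \sqrt{273}}{2184} \approx - 0.0075653 i$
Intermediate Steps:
$Z{\left(g \right)} = g + 2 g^{2}$ ($Z{\left(g \right)} = \left(g^{2} + g^{2}\right) + g = 2 g^{2} + g = g + 2 g^{2}$)
$D = i \sqrt{13}$ ($D = \sqrt{-13} = i \sqrt{13} \approx 3.6056 i$)
$J = 8 i \sqrt{273}$ ($J = \sqrt{-7 + \left(-2 - 2\right) \left(1 + 2 \left(-2 - 2\right)\right)} 8 i \sqrt{13} = \sqrt{-7 - 4 \left(1 + 2 \left(-4\right)\right)} 8 i \sqrt{13} = \sqrt{-7 - 4 \left(1 - 8\right)} 8 i \sqrt{13} = \sqrt{-7 - -28} \cdot 8 i \sqrt{13} = \sqrt{-7 + 28} \cdot 8 i \sqrt{13} = \sqrt{21} \cdot 8 i \sqrt{13} = 8 \sqrt{21} i \sqrt{13} = 8 i \sqrt{273} \approx 132.18 i$)
$\frac{1}{J} = \frac{1}{8 i \sqrt{273}} = - \frac{i \sqrt{273}}{2184}$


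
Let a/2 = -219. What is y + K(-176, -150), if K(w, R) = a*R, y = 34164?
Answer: 99864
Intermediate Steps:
a = -438 (a = 2*(-219) = -438)
K(w, R) = -438*R
y + K(-176, -150) = 34164 - 438*(-150) = 34164 + 65700 = 99864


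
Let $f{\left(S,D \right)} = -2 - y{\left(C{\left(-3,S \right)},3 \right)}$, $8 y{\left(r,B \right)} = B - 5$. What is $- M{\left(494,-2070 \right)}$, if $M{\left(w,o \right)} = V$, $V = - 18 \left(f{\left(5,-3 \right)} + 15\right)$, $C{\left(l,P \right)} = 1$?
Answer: $\frac{477}{2} \approx 238.5$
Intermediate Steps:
$y{\left(r,B \right)} = - \frac{5}{8} + \frac{B}{8}$ ($y{\left(r,B \right)} = \frac{B - 5}{8} = \frac{-5 + B}{8} = - \frac{5}{8} + \frac{B}{8}$)
$f{\left(S,D \right)} = - \frac{7}{4}$ ($f{\left(S,D \right)} = -2 - \left(- \frac{5}{8} + \frac{1}{8} \cdot 3\right) = -2 - \left(- \frac{5}{8} + \frac{3}{8}\right) = -2 - - \frac{1}{4} = -2 + \frac{1}{4} = - \frac{7}{4}$)
$V = - \frac{477}{2}$ ($V = - 18 \left(- \frac{7}{4} + 15\right) = \left(-18\right) \frac{53}{4} = - \frac{477}{2} \approx -238.5$)
$M{\left(w,o \right)} = - \frac{477}{2}$
$- M{\left(494,-2070 \right)} = \left(-1\right) \left(- \frac{477}{2}\right) = \frac{477}{2}$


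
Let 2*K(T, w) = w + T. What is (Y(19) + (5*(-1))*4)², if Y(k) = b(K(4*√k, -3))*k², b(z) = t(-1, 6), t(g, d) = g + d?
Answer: 3186225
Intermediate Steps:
t(g, d) = d + g
K(T, w) = T/2 + w/2 (K(T, w) = (w + T)/2 = (T + w)/2 = T/2 + w/2)
b(z) = 5 (b(z) = 6 - 1 = 5)
Y(k) = 5*k²
(Y(19) + (5*(-1))*4)² = (5*19² + (5*(-1))*4)² = (5*361 - 5*4)² = (1805 - 20)² = 1785² = 3186225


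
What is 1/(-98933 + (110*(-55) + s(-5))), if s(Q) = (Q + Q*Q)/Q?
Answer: -1/104987 ≈ -9.5250e-6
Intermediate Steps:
s(Q) = (Q + Q²)/Q
1/(-98933 + (110*(-55) + s(-5))) = 1/(-98933 + (110*(-55) + (1 - 5))) = 1/(-98933 + (-6050 - 4)) = 1/(-98933 - 6054) = 1/(-104987) = -1/104987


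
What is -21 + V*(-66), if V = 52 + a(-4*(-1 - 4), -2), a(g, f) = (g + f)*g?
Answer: -27213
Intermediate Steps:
a(g, f) = g*(f + g) (a(g, f) = (f + g)*g = g*(f + g))
V = 412 (V = 52 + (-4*(-1 - 4))*(-2 - 4*(-1 - 4)) = 52 + (-4*(-5))*(-2 - 4*(-5)) = 52 + 20*(-2 + 20) = 52 + 20*18 = 52 + 360 = 412)
-21 + V*(-66) = -21 + 412*(-66) = -21 - 27192 = -27213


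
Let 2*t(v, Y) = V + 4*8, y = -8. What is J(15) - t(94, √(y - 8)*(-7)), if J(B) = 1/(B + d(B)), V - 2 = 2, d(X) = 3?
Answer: -323/18 ≈ -17.944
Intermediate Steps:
V = 4 (V = 2 + 2 = 4)
J(B) = 1/(3 + B) (J(B) = 1/(B + 3) = 1/(3 + B))
t(v, Y) = 18 (t(v, Y) = (4 + 4*8)/2 = (4 + 32)/2 = (½)*36 = 18)
J(15) - t(94, √(y - 8)*(-7)) = 1/(3 + 15) - 1*18 = 1/18 - 18 = -323/18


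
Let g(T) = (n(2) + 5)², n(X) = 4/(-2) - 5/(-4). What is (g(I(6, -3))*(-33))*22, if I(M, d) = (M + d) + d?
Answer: -104907/8 ≈ -13113.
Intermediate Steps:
n(X) = -¾ (n(X) = 4*(-½) - 5*(-¼) = -2 + 5/4 = -¾)
I(M, d) = M + 2*d
g(T) = 289/16 (g(T) = (-¾ + 5)² = (17/4)² = 289/16)
(g(I(6, -3))*(-33))*22 = ((289/16)*(-33))*22 = -9537/16*22 = -104907/8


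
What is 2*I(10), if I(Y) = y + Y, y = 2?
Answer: 24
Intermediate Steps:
I(Y) = 2 + Y
2*I(10) = 2*(2 + 10) = 2*12 = 24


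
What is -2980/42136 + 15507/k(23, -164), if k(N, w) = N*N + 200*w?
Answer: -62464211/113314238 ≈ -0.55125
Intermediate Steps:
k(N, w) = N**2 + 200*w
-2980/42136 + 15507/k(23, -164) = -2980/42136 + 15507/(23**2 + 200*(-164)) = -2980*1/42136 + 15507/(529 - 32800) = -745/10534 + 15507/(-32271) = -745/10534 + 15507*(-1/32271) = -745/10534 - 5169/10757 = -62464211/113314238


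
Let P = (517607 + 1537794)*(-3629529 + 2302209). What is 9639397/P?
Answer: -9639397/2728174855320 ≈ -3.5333e-6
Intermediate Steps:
P = -2728174855320 (P = 2055401*(-1327320) = -2728174855320)
9639397/P = 9639397/(-2728174855320) = 9639397*(-1/2728174855320) = -9639397/2728174855320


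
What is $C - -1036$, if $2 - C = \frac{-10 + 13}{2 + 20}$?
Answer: $\frac{22833}{22} \approx 1037.9$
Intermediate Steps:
$C = \frac{41}{22}$ ($C = 2 - \frac{-10 + 13}{2 + 20} = 2 - \frac{3}{22} = \frac{41}{22} \approx 1.8636$)
$C - -1036 = \frac{41}{22} - -1036 = \frac{41}{22} + 1036 = \frac{22833}{22}$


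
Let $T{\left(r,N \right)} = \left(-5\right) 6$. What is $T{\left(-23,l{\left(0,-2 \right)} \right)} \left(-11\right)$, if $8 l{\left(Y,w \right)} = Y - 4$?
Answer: $330$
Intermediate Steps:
$l{\left(Y,w \right)} = - \frac{1}{2} + \frac{Y}{8}$ ($l{\left(Y,w \right)} = \frac{Y - 4}{8} = \frac{-4 + Y}{8} = - \frac{1}{2} + \frac{Y}{8}$)
$T{\left(r,N \right)} = -30$
$T{\left(-23,l{\left(0,-2 \right)} \right)} \left(-11\right) = \left(-30\right) \left(-11\right) = 330$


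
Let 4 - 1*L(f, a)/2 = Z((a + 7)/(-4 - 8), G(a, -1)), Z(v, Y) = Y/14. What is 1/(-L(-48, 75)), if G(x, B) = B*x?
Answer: -7/131 ≈ -0.053435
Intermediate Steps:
Z(v, Y) = Y/14 (Z(v, Y) = Y*(1/14) = Y/14)
L(f, a) = 8 + a/7 (L(f, a) = 8 - (-a)/7 = 8 - (-1)*a/7 = 8 + a/7)
1/(-L(-48, 75)) = 1/(-(8 + (⅐)*75)) = 1/(-(8 + 75/7)) = 1/(-1*131/7) = 1/(-131/7) = -7/131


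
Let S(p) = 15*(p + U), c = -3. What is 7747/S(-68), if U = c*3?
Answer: -7747/1155 ≈ -6.7074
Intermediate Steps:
U = -9 (U = -3*3 = -9)
S(p) = -135 + 15*p (S(p) = 15*(p - 9) = 15*(-9 + p) = -135 + 15*p)
7747/S(-68) = 7747/(-135 + 15*(-68)) = 7747/(-135 - 1020) = 7747/(-1155) = 7747*(-1/1155) = -7747/1155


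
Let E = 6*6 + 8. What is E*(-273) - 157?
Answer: -12169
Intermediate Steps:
E = 44 (E = 36 + 8 = 44)
E*(-273) - 157 = 44*(-273) - 157 = -12012 - 157 = -12169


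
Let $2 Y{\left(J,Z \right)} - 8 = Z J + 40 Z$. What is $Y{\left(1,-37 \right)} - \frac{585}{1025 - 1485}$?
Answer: $- \frac{69297}{92} \approx -753.23$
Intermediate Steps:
$Y{\left(J,Z \right)} = 4 + 20 Z + \frac{J Z}{2}$ ($Y{\left(J,Z \right)} = 4 + \frac{Z J + 40 Z}{2} = 4 + \frac{J Z + 40 Z}{2} = 4 + \frac{40 Z + J Z}{2} = 4 + \left(20 Z + \frac{J Z}{2}\right) = 4 + 20 Z + \frac{J Z}{2}$)
$Y{\left(1,-37 \right)} - \frac{585}{1025 - 1485} = \left(4 + 20 \left(-37\right) + \frac{1}{2} \cdot 1 \left(-37\right)\right) - \frac{585}{1025 - 1485} = \left(4 - 740 - \frac{37}{2}\right) - \frac{585}{-460} = - \frac{1509}{2} - - \frac{117}{92} = - \frac{1509}{2} + \frac{117}{92} = - \frac{69297}{92}$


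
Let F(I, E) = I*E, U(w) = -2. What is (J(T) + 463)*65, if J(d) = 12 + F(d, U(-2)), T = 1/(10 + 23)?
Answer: 1018745/33 ≈ 30871.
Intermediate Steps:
F(I, E) = E*I
T = 1/33 ≈ 0.030303
J(d) = 12 - 2*d
(J(T) + 463)*65 = ((12 - 2*1/33) + 463)*65 = ((12 - 2/33) + 463)*65 = (394/33 + 463)*65 = (15673/33)*65 = 1018745/33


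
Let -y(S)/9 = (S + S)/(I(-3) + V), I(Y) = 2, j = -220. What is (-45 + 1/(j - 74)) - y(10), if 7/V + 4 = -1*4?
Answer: 33809/294 ≈ 115.00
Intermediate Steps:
V = -7/8 (V = 7/(-4 - 1*4) = 7/(-4 - 4) = 7/(-8) = 7*(-⅛) = -7/8 ≈ -0.87500)
y(S) = -16*S (y(S) = -9*(S + S)/(2 - 7/8) = -9*2*S/9/8 = -9*2*S*8/9 = -16*S)
(-45 + 1/(j - 74)) - y(10) = (-45 + 1/(-220 - 74)) - (-16)*10 = (-45 + 1/(-294)) - 1*(-160) = (-45 - 1/294) + 160 = -13231/294 + 160 = 33809/294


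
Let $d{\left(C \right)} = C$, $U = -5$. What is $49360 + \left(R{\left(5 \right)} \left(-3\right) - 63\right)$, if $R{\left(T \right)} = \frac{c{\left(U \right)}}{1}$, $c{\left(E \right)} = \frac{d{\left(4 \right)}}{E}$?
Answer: $\frac{246497}{5} \approx 49299.0$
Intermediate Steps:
$c{\left(E \right)} = \frac{4}{E}$
$R{\left(T \right)} = - \frac{4}{5}$ ($R{\left(T \right)} = \frac{4 \frac{1}{-5}}{1} = 4 \left(- \frac{1}{5}\right) 1 = \left(- \frac{4}{5}\right) 1 = - \frac{4}{5}$)
$49360 + \left(R{\left(5 \right)} \left(-3\right) - 63\right) = 49360 - \frac{303}{5} = \frac{246497}{5}$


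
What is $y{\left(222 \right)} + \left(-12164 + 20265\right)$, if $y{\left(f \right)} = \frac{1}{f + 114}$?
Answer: $\frac{2721937}{336} \approx 8101.0$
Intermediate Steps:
$y{\left(f \right)} = \frac{1}{114 + f}$
$y{\left(222 \right)} + \left(-12164 + 20265\right) = \frac{1}{114 + 222} + \left(-12164 + 20265\right) = \frac{1}{336} + 8101 = \frac{2721937}{336}$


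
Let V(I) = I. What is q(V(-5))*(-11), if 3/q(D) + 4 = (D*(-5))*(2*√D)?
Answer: 11/1043 + 275*I*√5/2086 ≈ 0.010547 + 0.29478*I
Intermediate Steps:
q(D) = 3/(-4 - 10*D^(3/2)) (q(D) = 3/(-4 + (D*(-5))*(2*√D)) = 3/(-4 + (-5*D)*(2*√D)) = 3/(-4 - 10*D^(3/2)))
q(V(-5))*(-11) = -3/(4 + 10*(-5)^(3/2))*(-11) = -3/(4 + 10*(-5*I*√5))*(-11) = -3/(4 - 50*I*√5)*(-11) = 33/(4 - 50*I*√5)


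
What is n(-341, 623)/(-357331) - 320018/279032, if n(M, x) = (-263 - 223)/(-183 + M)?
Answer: -576161231111/502368794252 ≈ -1.1469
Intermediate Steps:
n(M, x) = -486/(-183 + M)
n(-341, 623)/(-357331) - 320018/279032 = -486/(-183 - 341)/(-357331) - 320018/279032 = -486/(-524)*(-1/357331) - 320018*1/279032 = -486*(-1/524)*(-1/357331) - 160009/139516 = (243/262)*(-1/357331) - 160009/139516 = -243/93620722 - 160009/139516 = -576161231111/502368794252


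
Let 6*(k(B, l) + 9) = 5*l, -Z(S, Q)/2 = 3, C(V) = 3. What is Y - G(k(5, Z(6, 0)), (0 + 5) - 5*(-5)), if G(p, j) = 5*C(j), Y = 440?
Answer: 425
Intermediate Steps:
Z(S, Q) = -6 (Z(S, Q) = -2*3 = -6)
k(B, l) = -9 + 5*l/6 (k(B, l) = -9 + (5*l)/6 = -9 + 5*l/6)
G(p, j) = 15 (G(p, j) = 5*3 = 15)
Y - G(k(5, Z(6, 0)), (0 + 5) - 5*(-5)) = 440 - 1*15 = 440 - 15 = 425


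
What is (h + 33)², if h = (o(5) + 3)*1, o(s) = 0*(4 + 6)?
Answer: 1296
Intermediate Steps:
o(s) = 0 (o(s) = 0*10 = 0)
h = 3 (h = (0 + 3)*1 = 3*1 = 3)
(h + 33)² = (3 + 33)² = 36² = 1296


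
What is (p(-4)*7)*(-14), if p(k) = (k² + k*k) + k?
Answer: -2744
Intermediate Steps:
p(k) = k + 2*k² (p(k) = (k² + k²) + k = 2*k² + k = k + 2*k²)
(p(-4)*7)*(-14) = (-4*(1 + 2*(-4))*7)*(-14) = (-4*(1 - 8)*7)*(-14) = (-4*(-7)*7)*(-14) = (28*7)*(-14) = 196*(-14) = -2744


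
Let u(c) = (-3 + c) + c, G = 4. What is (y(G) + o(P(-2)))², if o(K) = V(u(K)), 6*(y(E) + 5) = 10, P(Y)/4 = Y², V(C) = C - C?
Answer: 100/9 ≈ 11.111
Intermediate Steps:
u(c) = -3 + 2*c
V(C) = 0
P(Y) = 4*Y²
y(E) = -10/3 (y(E) = -5 + (⅙)*10 = -5 + 5/3 = -10/3)
o(K) = 0
(y(G) + o(P(-2)))² = (-10/3 + 0)² = (-10/3)² = 100/9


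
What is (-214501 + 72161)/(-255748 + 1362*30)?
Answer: 35585/53722 ≈ 0.66239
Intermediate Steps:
(-214501 + 72161)/(-255748 + 1362*30) = -142340/(-255748 + 40860) = -142340/(-214888) = -142340*(-1/214888) = 35585/53722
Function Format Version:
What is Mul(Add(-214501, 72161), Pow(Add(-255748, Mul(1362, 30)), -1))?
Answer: Rational(35585, 53722) ≈ 0.66239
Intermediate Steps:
Mul(Add(-214501, 72161), Pow(Add(-255748, Mul(1362, 30)), -1)) = Mul(-142340, Pow(Add(-255748, 40860), -1)) = Mul(-142340, Pow(-214888, -1)) = Mul(-142340, Rational(-1, 214888)) = Rational(35585, 53722)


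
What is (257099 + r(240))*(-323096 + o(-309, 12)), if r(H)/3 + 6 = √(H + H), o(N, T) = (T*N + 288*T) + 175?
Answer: -83081638013 - 3878076*√30 ≈ -8.3103e+10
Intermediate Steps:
o(N, T) = 175 + 288*T + N*T (o(N, T) = (N*T + 288*T) + 175 = (288*T + N*T) + 175 = 175 + 288*T + N*T)
r(H) = -18 + 3*√2*√H (r(H) = -18 + 3*√(H + H) = -18 + 3*√(2*H) = -18 + 3*(√2*√H) = -18 + 3*√2*√H)
(257099 + r(240))*(-323096 + o(-309, 12)) = (257099 + (-18 + 3*√2*√240))*(-323096 + (175 + 288*12 - 309*12)) = (257099 + (-18 + 3*√2*(4*√15)))*(-323096 + (175 + 3456 - 3708)) = (257099 + (-18 + 12*√30))*(-323096 - 77) = (257081 + 12*√30)*(-323173) = -83081638013 - 3878076*√30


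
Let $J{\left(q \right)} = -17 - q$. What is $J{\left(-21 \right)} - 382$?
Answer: $-378$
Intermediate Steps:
$J{\left(-21 \right)} - 382 = \left(-17 - -21\right) - 382 = \left(-17 + 21\right) - 382 = 4 - 382 = -378$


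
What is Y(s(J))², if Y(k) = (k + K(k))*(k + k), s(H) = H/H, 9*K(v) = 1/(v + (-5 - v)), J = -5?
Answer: 7744/2025 ≈ 3.8242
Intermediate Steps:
K(v) = -1/45 (K(v) = 1/(9*(v + (-5 - v))) = (⅑)/(-5) = (⅑)*(-⅕) = -1/45)
s(H) = 1
Y(k) = 2*k*(-1/45 + k) (Y(k) = (k - 1/45)*(k + k) = (-1/45 + k)*(2*k) = 2*k*(-1/45 + k))
Y(s(J))² = ((2/45)*1*(-1 + 45*1))² = ((2/45)*1*(-1 + 45))² = ((2/45)*1*44)² = (88/45)² = 7744/2025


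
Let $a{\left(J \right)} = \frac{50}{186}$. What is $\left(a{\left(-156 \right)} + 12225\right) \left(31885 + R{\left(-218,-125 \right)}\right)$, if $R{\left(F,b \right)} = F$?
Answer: $\frac{36003795650}{93} \approx 3.8714 \cdot 10^{8}$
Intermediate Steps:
$a{\left(J \right)} = \frac{25}{93}$ ($a{\left(J \right)} = 50 \cdot \frac{1}{186} = \frac{25}{93}$)
$\left(a{\left(-156 \right)} + 12225\right) \left(31885 + R{\left(-218,-125 \right)}\right) = \left(\frac{25}{93} + 12225\right) \left(31885 - 218\right) = \frac{1136950}{93} \cdot 31667 = \frac{36003795650}{93}$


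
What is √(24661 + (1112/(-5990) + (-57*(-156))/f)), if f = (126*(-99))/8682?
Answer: √8841572438288205/691845 ≈ 135.91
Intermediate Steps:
f = -2079/1447 (f = -12474*1/8682 = -2079/1447 ≈ -1.4368)
√(24661 + (1112/(-5990) + (-57*(-156))/f)) = √(24661 + (1112/(-5990) + (-57*(-156))/(-2079/1447))) = √(24661 + (1112*(-1/5990) + 8892*(-1447/2079))) = √(24661 + (-556/2995 - 1429636/231)) = √(24661 - 4281888256/691845) = √(12779701289/691845) = √8841572438288205/691845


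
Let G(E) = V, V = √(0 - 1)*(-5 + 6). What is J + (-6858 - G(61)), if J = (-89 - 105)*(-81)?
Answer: 8856 - I ≈ 8856.0 - 1.0*I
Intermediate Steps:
J = 15714 (J = -194*(-81) = 15714)
V = I (V = √(-1)*1 = I*1 = I ≈ 1.0*I)
G(E) = I
J + (-6858 - G(61)) = 15714 + (-6858 - I) = 8856 - I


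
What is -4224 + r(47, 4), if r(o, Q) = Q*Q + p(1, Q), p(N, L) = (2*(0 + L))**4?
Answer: -112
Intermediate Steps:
p(N, L) = 16*L**4 (p(N, L) = (2*L)**4 = 16*L**4)
r(o, Q) = Q**2 + 16*Q**4 (r(o, Q) = Q*Q + 16*Q**4 = Q**2 + 16*Q**4)
-4224 + r(47, 4) = -4224 + (4**2 + 16*4**4) = -4224 + (16 + 16*256) = -4224 + (16 + 4096) = -4224 + 4112 = -112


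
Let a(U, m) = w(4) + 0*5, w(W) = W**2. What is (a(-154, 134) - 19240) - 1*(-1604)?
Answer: -17620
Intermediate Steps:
a(U, m) = 16 (a(U, m) = 4**2 + 0*5 = 16 + 0 = 16)
(a(-154, 134) - 19240) - 1*(-1604) = (16 - 19240) - 1*(-1604) = -19224 + 1604 = -17620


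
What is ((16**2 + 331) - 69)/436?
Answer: 259/218 ≈ 1.1881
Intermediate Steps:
((16**2 + 331) - 69)/436 = ((256 + 331) - 69)*(1/436) = (587 - 69)*(1/436) = 518*(1/436) = 259/218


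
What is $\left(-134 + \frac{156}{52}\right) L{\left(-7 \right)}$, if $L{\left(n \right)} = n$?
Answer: $917$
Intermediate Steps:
$\left(-134 + \frac{156}{52}\right) L{\left(-7 \right)} = \left(-134 + \frac{156}{52}\right) \left(-7\right) = \left(-134 + 156 \cdot \frac{1}{52}\right) \left(-7\right) = \left(-134 + 3\right) \left(-7\right) = \left(-131\right) \left(-7\right) = 917$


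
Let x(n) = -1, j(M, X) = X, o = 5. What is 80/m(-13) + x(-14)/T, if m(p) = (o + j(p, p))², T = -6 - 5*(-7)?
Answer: 141/116 ≈ 1.2155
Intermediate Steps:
T = 29 (T = -6 + 35 = 29)
m(p) = (5 + p)²
80/m(-13) + x(-14)/T = 80/((5 - 13)²) - 1/29 = 80/((-8)²) - 1*1/29 = 80/64 - 1/29 = 80*(1/64) - 1/29 = 5/4 - 1/29 = 141/116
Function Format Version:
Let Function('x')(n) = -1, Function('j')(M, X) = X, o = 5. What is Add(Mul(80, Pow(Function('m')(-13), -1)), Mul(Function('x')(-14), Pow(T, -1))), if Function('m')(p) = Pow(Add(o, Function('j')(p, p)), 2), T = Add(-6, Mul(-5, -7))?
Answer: Rational(141, 116) ≈ 1.2155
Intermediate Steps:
T = 29 (T = Add(-6, 35) = 29)
Function('m')(p) = Pow(Add(5, p), 2)
Add(Mul(80, Pow(Function('m')(-13), -1)), Mul(Function('x')(-14), Pow(T, -1))) = Add(Mul(80, Pow(Pow(Add(5, -13), 2), -1)), Mul(-1, Pow(29, -1))) = Add(Mul(80, Pow(Pow(-8, 2), -1)), Mul(-1, Rational(1, 29))) = Add(Mul(80, Pow(64, -1)), Rational(-1, 29)) = Add(Mul(80, Rational(1, 64)), Rational(-1, 29)) = Add(Rational(5, 4), Rational(-1, 29)) = Rational(141, 116)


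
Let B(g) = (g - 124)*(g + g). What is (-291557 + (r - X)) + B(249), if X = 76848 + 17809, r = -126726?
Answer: -450690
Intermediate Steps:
X = 94657
B(g) = 2*g*(-124 + g) (B(g) = (-124 + g)*(2*g) = 2*g*(-124 + g))
(-291557 + (r - X)) + B(249) = (-291557 + (-126726 - 1*94657)) + 2*249*(-124 + 249) = (-291557 + (-126726 - 94657)) + 2*249*125 = (-291557 - 221383) + 62250 = -512940 + 62250 = -450690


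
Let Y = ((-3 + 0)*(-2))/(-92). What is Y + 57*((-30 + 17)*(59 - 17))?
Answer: -1431615/46 ≈ -31122.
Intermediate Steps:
Y = -3/46 (Y = -3*(-2)*(-1/92) = 6*(-1/92) = -3/46 ≈ -0.065217)
Y + 57*((-30 + 17)*(59 - 17)) = -3/46 + 57*((-30 + 17)*(59 - 17)) = -3/46 + 57*(-13*42) = -3/46 + 57*(-546) = -3/46 - 31122 = -1431615/46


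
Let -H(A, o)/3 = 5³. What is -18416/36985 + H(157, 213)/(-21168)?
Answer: -125320171/260966160 ≈ -0.48022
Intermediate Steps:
H(A, o) = -375 (H(A, o) = -3*5³ = -3*125 = -375)
-18416/36985 + H(157, 213)/(-21168) = -18416/36985 - 375/(-21168) = -18416*1/36985 - 375*(-1/21168) = -18416/36985 + 125/7056 = -125320171/260966160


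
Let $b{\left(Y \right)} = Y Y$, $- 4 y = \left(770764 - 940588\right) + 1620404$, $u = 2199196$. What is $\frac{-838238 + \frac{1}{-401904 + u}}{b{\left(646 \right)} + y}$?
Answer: $- \frac{1506558451495}{98259750932} \approx -15.332$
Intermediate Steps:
$y = -362645$ ($y = - \frac{\left(770764 - 940588\right) + 1620404}{4} = - \frac{-169824 + 1620404}{4} = \left(- \frac{1}{4}\right) 1450580 = -362645$)
$b{\left(Y \right)} = Y^{2}$
$\frac{-838238 + \frac{1}{-401904 + u}}{b{\left(646 \right)} + y} = \frac{-838238 + \frac{1}{-401904 + 2199196}}{646^{2} - 362645} = \frac{-838238 + \frac{1}{1797292}}{417316 - 362645} = \frac{-838238 + \frac{1}{1797292}}{54671} = \left(- \frac{1506558451495}{1797292}\right) \frac{1}{54671} = - \frac{1506558451495}{98259750932}$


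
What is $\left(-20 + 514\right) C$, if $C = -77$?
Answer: $-38038$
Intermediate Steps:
$\left(-20 + 514\right) C = \left(-20 + 514\right) \left(-77\right) = 494 \left(-77\right) = -38038$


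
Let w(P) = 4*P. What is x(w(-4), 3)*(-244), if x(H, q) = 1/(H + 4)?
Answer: 61/3 ≈ 20.333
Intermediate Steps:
x(H, q) = 1/(4 + H)
x(w(-4), 3)*(-244) = -244/(4 + 4*(-4)) = -244/(4 - 16) = -244/(-12) = -1/12*(-244) = 61/3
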